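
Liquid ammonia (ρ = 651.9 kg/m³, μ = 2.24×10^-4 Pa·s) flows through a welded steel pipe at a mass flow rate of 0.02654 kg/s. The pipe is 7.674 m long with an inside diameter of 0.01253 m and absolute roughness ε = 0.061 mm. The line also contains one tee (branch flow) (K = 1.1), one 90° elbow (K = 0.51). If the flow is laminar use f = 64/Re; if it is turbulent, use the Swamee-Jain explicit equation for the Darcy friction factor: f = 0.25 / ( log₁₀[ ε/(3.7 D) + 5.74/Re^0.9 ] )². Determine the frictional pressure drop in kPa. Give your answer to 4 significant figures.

A = πD²/4 = π(0.01253)²/4 = 0.0001233 m²; mean velocity V = ṁ/(ρA) = 0.02654/(651.9 · 0.0001233) = 0.3302 m/s.
Reynolds number Re = ρVD/μ = 651.9 · 0.3302 · 0.01253 / 0.000224 = 1.204e+04.
Re > 4000 → turbulent. Relative roughness ε/D = 6.1e-05/0.01253 = 0.00487. Swamee-Jain: f = 0.25/(log₁₀[0.00487/3.7 + 5.74/1.204e+04^0.9])² = 0.25/(log₁₀[0.00132 + 0.00122])² = 0.25/(-2.596)² = 0.0371.
Total minor-loss coefficient ΣK = 1·1.1 + 1·0.51 = 1.61.
ΔP = [f·L/D + ΣK]·(ρV²/2) = [0.0371·7.674/0.01253 + 1.61]·(651.9·0.3302²/2) = [22.72 + 1.61]·35.53 = 864.5 Pa.
ΔP = 864.5 Pa = 0.8645 kPa.

ΔP ≈ 0.8645 kPa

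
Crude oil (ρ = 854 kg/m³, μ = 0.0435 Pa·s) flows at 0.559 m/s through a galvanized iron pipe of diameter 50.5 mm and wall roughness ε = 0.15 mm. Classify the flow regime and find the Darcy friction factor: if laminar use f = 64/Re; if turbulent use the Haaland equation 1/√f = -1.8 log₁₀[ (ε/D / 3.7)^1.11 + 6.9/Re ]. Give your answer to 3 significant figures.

Re = ρVD/μ = 854·0.559·0.0505/0.0435 = 554.2.
Re < 2300 → laminar, so f = 64/Re = 0.1155 (roughness is irrelevant in laminar flow).

f ≈ 0.115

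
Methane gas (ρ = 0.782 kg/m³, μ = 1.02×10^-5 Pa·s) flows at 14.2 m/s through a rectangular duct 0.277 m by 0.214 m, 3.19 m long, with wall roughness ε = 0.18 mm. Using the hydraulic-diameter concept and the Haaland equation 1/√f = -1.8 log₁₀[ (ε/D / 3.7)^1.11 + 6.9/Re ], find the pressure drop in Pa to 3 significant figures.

Hydraulic diameter D_h = 4A/P = 4·(0.277·0.214)/(2·(0.277+0.214)) = 0.2371/0.982 = 0.2415 m.
Re = ρVD_h/μ = 0.782·14.2·0.2415/1.02e-05 = 2.629e+05.
ε/D_h = 0.00018/0.2415 = 0.000745; Haaland gives 1/√f = -1.8 log₁₀[7.9e-05+2.62e-05] = 7.16, so f = 0.01951.
ΔP = f(L/D_h)(ρV²/2) = 0.01951·3.19/0.2415·78.84 = 20.32 Pa.

ΔP ≈ 20.3 Pa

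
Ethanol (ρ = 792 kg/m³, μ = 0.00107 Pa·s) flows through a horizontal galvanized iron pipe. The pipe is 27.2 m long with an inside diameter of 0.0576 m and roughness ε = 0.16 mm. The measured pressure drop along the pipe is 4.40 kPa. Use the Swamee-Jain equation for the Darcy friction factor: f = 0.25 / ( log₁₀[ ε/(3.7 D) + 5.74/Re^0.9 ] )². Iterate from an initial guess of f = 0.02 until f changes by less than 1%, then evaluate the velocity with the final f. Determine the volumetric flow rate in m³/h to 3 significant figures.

Q ≈ 8.43 m³/h

Rearranging Darcy-Weisbach: V = √(2·ΔP·D/(f·L·ρ)). With ε/D = 0.00016/0.0576 = 0.00278, iterate starting from f = 0.02:
  f = 0.02 → V = √(2·4400·0.0576/(0.02·27.2·792)) = 1.085 m/s; Re = ρVD/μ = 4.624e+04; f → 0.02867
  f = 0.02867 → V = 0.906 m/s; Re = 3.863e+04; f → 0.02914
  f = 0.02914 → V = 0.8985 m/s; Re = 3.831e+04; f → 0.02917
Converged (Δf/f < 1%). With the final f = 0.02917: V = √(2·4400·0.0576/(0.02917·27.2·792)) = 0.8982 m/s.
Q = V·A = 0.8982·(π/4·0.0576²) = 0.00234 m³/s = 8.43 m³/h.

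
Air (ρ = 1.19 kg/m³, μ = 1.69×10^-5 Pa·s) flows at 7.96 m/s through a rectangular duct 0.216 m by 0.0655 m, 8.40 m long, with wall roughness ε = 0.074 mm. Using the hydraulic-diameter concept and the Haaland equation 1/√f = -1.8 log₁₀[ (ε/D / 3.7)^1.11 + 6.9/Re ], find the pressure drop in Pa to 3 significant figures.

Hydraulic diameter D_h = 4A/P = 4·(0.216·0.0655)/(2·(0.216+0.0655)) = 0.05659/0.563 = 0.1005 m.
Re = ρVD_h/μ = 1.19·7.96·0.1005/1.69e-05 = 5.634e+04.
ε/D_h = 7.4e-05/0.1005 = 0.000736; Haaland gives 1/√f = -1.8 log₁₀[7.79e-05+0.000122] = 6.657, so f = 0.02257.
ΔP = f(L/D_h)(ρV²/2) = 0.02257·8.4/0.1005·37.7 = 71.1 Pa.

ΔP ≈ 71.1 Pa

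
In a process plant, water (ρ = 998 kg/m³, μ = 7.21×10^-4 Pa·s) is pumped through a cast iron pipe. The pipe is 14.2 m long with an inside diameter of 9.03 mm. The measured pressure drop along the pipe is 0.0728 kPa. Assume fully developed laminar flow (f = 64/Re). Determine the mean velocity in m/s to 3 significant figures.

For laminar flow, f = 64/Re with Re = ρVD/μ, so Darcy-Weisbach reduces to ΔP = 32μLV/D². Solving for V: V = ΔP·D²/(32μL) = 72.8·(0.00903)²/(32·0.000721·14.2) = 0.01812 m/s.
Check: Re = ρVD/μ = 998·0.01812·0.00903/0.000721 = 226.5 < 2300, so the laminar assumption holds.

V ≈ 0.0181 m/s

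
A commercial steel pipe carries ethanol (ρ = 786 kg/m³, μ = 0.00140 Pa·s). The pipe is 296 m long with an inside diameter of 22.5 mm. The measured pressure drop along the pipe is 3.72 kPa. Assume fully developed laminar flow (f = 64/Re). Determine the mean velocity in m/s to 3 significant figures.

V ≈ 0.142 m/s

For laminar flow, f = 64/Re with Re = ρVD/μ, so Darcy-Weisbach reduces to ΔP = 32μLV/D². Solving for V: V = ΔP·D²/(32μL) = 3720·(0.0225)²/(32·0.0014·296) = 0.142 m/s.
Check: Re = ρVD/μ = 786·0.142·0.0225/0.0014 = 1794 < 2300, so the laminar assumption holds.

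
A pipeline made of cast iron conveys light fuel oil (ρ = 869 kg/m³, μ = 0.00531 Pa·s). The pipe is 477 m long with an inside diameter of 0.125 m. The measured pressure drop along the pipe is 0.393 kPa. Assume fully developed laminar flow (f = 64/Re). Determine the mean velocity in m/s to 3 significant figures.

For laminar flow, f = 64/Re with Re = ρVD/μ, so Darcy-Weisbach reduces to ΔP = 32μLV/D². Solving for V: V = ΔP·D²/(32μL) = 393·(0.125)²/(32·0.00531·477) = 0.07576 m/s.
Check: Re = ρVD/μ = 869·0.07576·0.125/0.00531 = 1550 < 2300, so the laminar assumption holds.

V ≈ 0.0758 m/s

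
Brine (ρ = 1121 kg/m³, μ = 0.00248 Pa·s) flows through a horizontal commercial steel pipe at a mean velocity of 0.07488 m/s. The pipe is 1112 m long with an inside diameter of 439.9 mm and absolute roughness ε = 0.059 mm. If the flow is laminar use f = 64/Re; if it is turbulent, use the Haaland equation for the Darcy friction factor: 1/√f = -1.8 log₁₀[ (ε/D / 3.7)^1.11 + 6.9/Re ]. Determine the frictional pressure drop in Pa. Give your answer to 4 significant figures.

ΔP ≈ 222.0 Pa

Reynolds number Re = ρVD/μ = 1121 · 0.07488 · 0.4399 / 0.00248 = 1.489e+04.
Re > 4000 → turbulent. Relative roughness ε/D = 5.9e-05/0.4399 = 0.000134. Haaland: 1/√f = -1.8 log₁₀[(0.000134/3.7)^1.11 + 6.9/1.489e+04] = -1.8 log₁₀[1.18e-05 + 0.000463] = 5.982, so f = 0.02795.
Darcy-Weisbach: ΔP = f(L/D)(ρV²/2) = 0.02795·(1112/0.4399)·(1121·0.07488²/2) = 0.02795·2528·3.143 = 222 Pa.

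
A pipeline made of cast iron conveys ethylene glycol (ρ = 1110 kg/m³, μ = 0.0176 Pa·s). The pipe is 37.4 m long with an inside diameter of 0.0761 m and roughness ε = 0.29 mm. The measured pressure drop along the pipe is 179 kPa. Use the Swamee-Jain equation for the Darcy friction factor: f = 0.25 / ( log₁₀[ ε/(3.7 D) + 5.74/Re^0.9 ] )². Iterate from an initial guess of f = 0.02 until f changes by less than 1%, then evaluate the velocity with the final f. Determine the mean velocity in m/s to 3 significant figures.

V ≈ 4.46 m/s

Rearranging Darcy-Weisbach: V = √(2·ΔP·D/(f·L·ρ)). With ε/D = 0.00029/0.0761 = 0.00381, iterate starting from f = 0.02:
  f = 0.02 → V = √(2·1.79e+05·0.0761/(0.02·37.4·1110)) = 5.728 m/s; Re = ρVD/μ = 2.749e+04; f → 0.03204
  f = 0.03204 → V = 4.525 m/s; Re = 2.172e+04; f → 0.03288
  f = 0.03288 → V = 4.468 m/s; Re = 2.144e+04; f → 0.03292
Converged (Δf/f < 1%). With the final f = 0.03292: V = √(2·1.79e+05·0.0761/(0.03292·37.4·1110)) = 4.465 m/s.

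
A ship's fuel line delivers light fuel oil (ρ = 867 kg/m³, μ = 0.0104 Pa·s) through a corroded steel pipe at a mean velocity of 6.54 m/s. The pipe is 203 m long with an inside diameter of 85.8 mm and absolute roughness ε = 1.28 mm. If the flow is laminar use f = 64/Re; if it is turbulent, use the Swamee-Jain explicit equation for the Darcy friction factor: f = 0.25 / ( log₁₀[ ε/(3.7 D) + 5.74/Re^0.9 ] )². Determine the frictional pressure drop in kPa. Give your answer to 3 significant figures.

Reynolds number Re = ρVD/μ = 867 · 6.54 · 0.0858 / 0.0104 = 4.678e+04.
Re > 4000 → turbulent. Relative roughness ε/D = 0.00128/0.0858 = 0.0149. Swamee-Jain: f = 0.25/(log₁₀[0.0149/3.7 + 5.74/4.678e+04^0.9])² = 0.25/(log₁₀[0.00403 + 0.00036])² = 0.25/(-2.357)² = 0.04499.
Darcy-Weisbach: ΔP = f(L/D)(ρV²/2) = 0.04499·(203/0.0858)·(867·6.54²/2) = 0.04499·2366·1.854e+04 = 1.973e+06 Pa.
ΔP = 1.973e+06 Pa = 1970 kPa.

ΔP ≈ 1970 kPa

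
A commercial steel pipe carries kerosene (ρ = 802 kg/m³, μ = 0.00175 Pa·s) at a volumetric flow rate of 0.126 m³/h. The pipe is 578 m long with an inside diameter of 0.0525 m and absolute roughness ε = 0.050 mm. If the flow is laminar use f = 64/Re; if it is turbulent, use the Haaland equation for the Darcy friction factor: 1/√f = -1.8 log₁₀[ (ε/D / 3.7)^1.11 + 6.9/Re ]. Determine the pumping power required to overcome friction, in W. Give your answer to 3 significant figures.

Q = 0.126 m³/h = 0.126/3600 = 3.5e-05 m³/s.
Cross-sectional area A = πD²/4 = π(0.0525)²/4 = 0.002165 m²; mean velocity V = Q/A = 3.5e-05/0.002165 = 0.01617 m/s.
Reynolds number Re = ρVD/μ = 802 · 0.01617 · 0.0525 / 0.00175 = 389.
Re < 2300 → laminar flow, so f = 64/Re = 64/389 = 0.1645 (the turbulent correlation is not needed).
Darcy-Weisbach: ΔP = f(L/D)(ρV²/2) = 0.1645·(578/0.0525)·(802·0.01617²/2) = 0.1645·1.101e+04·0.1048 = 189.9 Pa.
Pumping power P = QΔP = 3.5e-05·189.9 = 0.006645 W = 0.00665 W.

P ≈ 0.00665 W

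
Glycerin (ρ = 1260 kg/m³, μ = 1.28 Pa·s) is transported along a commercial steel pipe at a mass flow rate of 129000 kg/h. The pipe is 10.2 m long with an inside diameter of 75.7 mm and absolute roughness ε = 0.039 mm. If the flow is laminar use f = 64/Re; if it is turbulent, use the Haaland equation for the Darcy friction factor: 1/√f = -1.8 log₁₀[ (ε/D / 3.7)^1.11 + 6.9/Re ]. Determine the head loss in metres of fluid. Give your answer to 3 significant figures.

h_f ≈ 37.3 m

ṁ = 129000 kg/h = 129000/3600 = 35.83 kg/s.
A = πD²/4 = π(0.0757)²/4 = 0.004501 m²; mean velocity V = ṁ/(ρA) = 35.83/(1260 · 0.004501) = 6.319 m/s.
Reynolds number Re = ρVD/μ = 1260 · 6.319 · 0.0757 / 1.28 = 470.9.
Re < 2300 → laminar flow, so f = 64/Re = 64/470.9 = 0.1359 (the turbulent correlation is not needed).
Darcy-Weisbach: ΔP = f(L/D)(ρV²/2) = 0.1359·(10.2/0.0757)·(1260·6.319²/2) = 0.1359·134.7·2.515e+04 = 4.607e+05 Pa.
Head loss h_f = ΔP/(ρg) = 4.607e+05/(1260·9.81) = 37.3 m.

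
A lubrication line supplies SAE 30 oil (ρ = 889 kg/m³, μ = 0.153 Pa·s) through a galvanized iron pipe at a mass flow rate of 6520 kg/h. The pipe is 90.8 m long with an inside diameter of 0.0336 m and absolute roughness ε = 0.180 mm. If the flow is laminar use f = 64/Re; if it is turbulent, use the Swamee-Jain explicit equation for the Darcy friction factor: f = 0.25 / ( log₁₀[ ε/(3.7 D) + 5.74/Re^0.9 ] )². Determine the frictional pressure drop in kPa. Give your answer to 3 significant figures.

ṁ = 6520 kg/h = 6520/3600 = 1.811 kg/s.
A = πD²/4 = π(0.0336)²/4 = 0.0008867 m²; mean velocity V = ṁ/(ρA) = 1.811/(889 · 0.0008867) = 2.298 m/s.
Reynolds number Re = ρVD/μ = 889 · 2.298 · 0.0336 / 0.153 = 448.6.
Re < 2300 → laminar flow, so f = 64/Re = 64/448.6 = 0.1427 (the turbulent correlation is not needed).
Darcy-Weisbach: ΔP = f(L/D)(ρV²/2) = 0.1427·(90.8/0.0336)·(889·2.298²/2) = 0.1427·2702·2347 = 9.047e+05 Pa.
ΔP = 9.047e+05 Pa = 905 kPa.

ΔP ≈ 905 kPa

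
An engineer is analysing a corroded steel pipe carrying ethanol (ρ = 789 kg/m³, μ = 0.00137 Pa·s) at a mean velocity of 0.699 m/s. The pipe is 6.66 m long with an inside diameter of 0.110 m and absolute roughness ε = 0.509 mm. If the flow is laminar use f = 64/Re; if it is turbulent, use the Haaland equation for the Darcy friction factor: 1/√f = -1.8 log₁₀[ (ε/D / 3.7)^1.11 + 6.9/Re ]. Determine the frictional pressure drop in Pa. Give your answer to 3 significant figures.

ΔP ≈ 370 Pa

Reynolds number Re = ρVD/μ = 789 · 0.699 · 0.11 / 0.00137 = 4.428e+04.
Re > 4000 → turbulent. Relative roughness ε/D = 0.000509/0.11 = 0.00463. Haaland: 1/√f = -1.8 log₁₀[(0.00463/3.7)^1.11 + 6.9/4.428e+04] = -1.8 log₁₀[0.0006 + 0.000156] = 5.619, so f = 0.03167.
Darcy-Weisbach: ΔP = f(L/D)(ρV²/2) = 0.03167·(6.66/0.11)·(789·0.699²/2) = 0.03167·60.55·192.8 = 369.6 Pa.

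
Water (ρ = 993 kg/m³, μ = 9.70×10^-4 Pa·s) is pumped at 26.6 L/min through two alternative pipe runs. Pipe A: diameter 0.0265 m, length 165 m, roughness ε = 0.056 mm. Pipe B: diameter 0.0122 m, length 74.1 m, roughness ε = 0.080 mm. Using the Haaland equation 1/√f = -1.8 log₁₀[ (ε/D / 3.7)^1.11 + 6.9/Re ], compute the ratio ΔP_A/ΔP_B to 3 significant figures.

Pipe A: V = Q/A = 0.0004433/0.0005515 = 0.8038 m/s; Re = 2.181e+04; ε/D = 0.00211; Haaland → f = 0.02929; ΔP_A = f(L/D)(ρV²/2) = 5.851e+04 Pa.
Pipe B: V = Q/A = 0.0004433/0.0001169 = 3.792 m/s; Re = 4.737e+04; ε/D = 0.00656; Haaland → f = 0.03457; ΔP_B = f(L/D)(ρV²/2) = 1.5e+06 Pa.
ΔP_A/ΔP_B = 5.851e+04/1.5e+06 = 0.0390.

ΔP_A/ΔP_B ≈ 0.0390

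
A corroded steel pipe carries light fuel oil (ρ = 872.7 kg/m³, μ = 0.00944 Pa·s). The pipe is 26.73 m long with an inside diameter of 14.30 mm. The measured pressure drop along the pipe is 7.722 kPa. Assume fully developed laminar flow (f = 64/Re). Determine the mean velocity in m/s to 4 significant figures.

V ≈ 0.1956 m/s

For laminar flow, f = 64/Re with Re = ρVD/μ, so Darcy-Weisbach reduces to ΔP = 32μLV/D². Solving for V: V = ΔP·D²/(32μL) = 7722·(0.0143)²/(32·0.00944·26.73) = 0.1956 m/s.
Check: Re = ρVD/μ = 872.7·0.1956·0.0143/0.00944 = 258.5 < 2300, so the laminar assumption holds.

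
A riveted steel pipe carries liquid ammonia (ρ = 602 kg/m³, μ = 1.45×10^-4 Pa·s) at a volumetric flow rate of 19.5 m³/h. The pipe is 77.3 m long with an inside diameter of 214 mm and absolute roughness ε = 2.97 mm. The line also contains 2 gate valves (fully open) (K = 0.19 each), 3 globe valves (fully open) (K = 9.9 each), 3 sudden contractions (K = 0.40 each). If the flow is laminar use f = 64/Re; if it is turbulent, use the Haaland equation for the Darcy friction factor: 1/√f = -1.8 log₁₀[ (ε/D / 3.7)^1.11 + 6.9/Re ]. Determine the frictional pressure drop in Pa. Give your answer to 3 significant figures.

ΔP ≈ 319 Pa

Q = 19.5 m³/h = 19.5/3600 = 0.005417 m³/s.
Cross-sectional area A = πD²/4 = π(0.214)²/4 = 0.03597 m²; mean velocity V = Q/A = 0.005417/0.03597 = 0.1506 m/s.
Reynolds number Re = ρVD/μ = 602 · 0.1506 · 0.214 / 0.000145 = 1.338e+05.
Re > 4000 → turbulent. Relative roughness ε/D = 0.00297/0.214 = 0.0139. Haaland: 1/√f = -1.8 log₁₀[(0.0139/3.7)^1.11 + 6.9/1.338e+05] = -1.8 log₁₀[0.00203 + 5.16e-05] = 4.827, so f = 0.04291.
Total minor-loss coefficient ΣK = 2·0.19 + 3·9.9 + 3·0.4 = 31.3.
ΔP = [f·L/D + ΣK]·(ρV²/2) = [0.04291·77.3/0.214 + 31.3]·(602·0.1506²/2) = [15.5 + 31.3]·6.826 = 319.4 Pa.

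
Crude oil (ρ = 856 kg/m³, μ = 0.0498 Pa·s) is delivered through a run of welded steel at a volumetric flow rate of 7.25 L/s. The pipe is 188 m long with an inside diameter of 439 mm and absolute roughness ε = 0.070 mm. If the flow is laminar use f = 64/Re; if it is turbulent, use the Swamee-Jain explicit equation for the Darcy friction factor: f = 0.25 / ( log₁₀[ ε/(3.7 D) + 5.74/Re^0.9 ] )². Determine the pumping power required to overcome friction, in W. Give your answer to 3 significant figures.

P ≈ 0.540 W

Q = 7.25 L/s = 7.25/1000 = 0.00725 m³/s.
Cross-sectional area A = πD²/4 = π(0.439)²/4 = 0.1514 m²; mean velocity V = Q/A = 0.00725/0.1514 = 0.0479 m/s.
Reynolds number Re = ρVD/μ = 856 · 0.0479 · 0.439 / 0.0498 = 361.4.
Re < 2300 → laminar flow, so f = 64/Re = 64/361.4 = 0.1771 (the turbulent correlation is not needed).
Darcy-Weisbach: ΔP = f(L/D)(ρV²/2) = 0.1771·(188/0.439)·(856·0.0479²/2) = 0.1771·428.2·0.9819 = 74.46 Pa.
Pumping power P = QΔP = 0.00725·74.46 = 0.5398 W = 0.540 W.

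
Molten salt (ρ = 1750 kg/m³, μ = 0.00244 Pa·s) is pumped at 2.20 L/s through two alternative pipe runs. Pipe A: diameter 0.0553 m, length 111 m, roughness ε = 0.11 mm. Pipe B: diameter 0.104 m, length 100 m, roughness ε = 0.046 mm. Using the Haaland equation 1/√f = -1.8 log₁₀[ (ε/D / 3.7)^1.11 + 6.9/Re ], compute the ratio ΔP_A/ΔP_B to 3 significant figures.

Pipe A: V = Q/A = 0.0022/0.002402 = 0.916 m/s; Re = 3.633e+04; ε/D = 0.00199; Haaland → f = 0.02715; ΔP_A = f(L/D)(ρV²/2) = 4e+04 Pa.
Pipe B: V = Q/A = 0.0022/0.008495 = 0.259 m/s; Re = 1.932e+04; ε/D = 0.000442; Haaland → f = 0.02676; ΔP_B = f(L/D)(ρV²/2) = 1510 Pa.
ΔP_A/ΔP_B = 4e+04/1510 = 26.5.

ΔP_A/ΔP_B ≈ 26.5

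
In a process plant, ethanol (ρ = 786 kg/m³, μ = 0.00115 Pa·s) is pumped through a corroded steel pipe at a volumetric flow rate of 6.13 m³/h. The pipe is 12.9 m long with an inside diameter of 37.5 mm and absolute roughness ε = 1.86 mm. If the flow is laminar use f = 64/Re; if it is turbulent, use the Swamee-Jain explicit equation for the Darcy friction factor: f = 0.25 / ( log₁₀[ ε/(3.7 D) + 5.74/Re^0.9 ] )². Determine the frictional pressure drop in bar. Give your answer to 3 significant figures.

Q = 6.13 m³/h = 6.13/3600 = 0.001703 m³/s.
Cross-sectional area A = πD²/4 = π(0.0375)²/4 = 0.001104 m²; mean velocity V = Q/A = 0.001703/0.001104 = 1.542 m/s.
Reynolds number Re = ρVD/μ = 786 · 1.542 · 0.0375 / 0.00115 = 3.951e+04.
Re > 4000 → turbulent. Relative roughness ε/D = 0.00186/0.0375 = 0.0496. Swamee-Jain: f = 0.25/(log₁₀[0.0496/3.7 + 5.74/3.951e+04^0.9])² = 0.25/(log₁₀[0.0134 + 0.000419])² = 0.25/(-1.859)² = 0.07231.
Darcy-Weisbach: ΔP = f(L/D)(ρV²/2) = 0.07231·(12.9/0.0375)·(786·1.542²/2) = 0.07231·344·934.1 = 2.324e+04 Pa.
ΔP = 2.324e+04 Pa = 0.232 bar.

ΔP ≈ 0.232 bar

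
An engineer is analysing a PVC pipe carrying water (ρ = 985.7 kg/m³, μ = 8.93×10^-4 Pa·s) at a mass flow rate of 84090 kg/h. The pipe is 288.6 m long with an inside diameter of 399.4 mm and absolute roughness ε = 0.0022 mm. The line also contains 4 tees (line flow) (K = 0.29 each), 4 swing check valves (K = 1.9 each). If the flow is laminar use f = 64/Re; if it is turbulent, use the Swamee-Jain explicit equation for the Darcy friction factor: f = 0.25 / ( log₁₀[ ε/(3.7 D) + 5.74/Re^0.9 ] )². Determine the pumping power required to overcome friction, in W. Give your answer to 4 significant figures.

ṁ = 84090 kg/h = 84090/3600 = 23.36 kg/s.
A = πD²/4 = π(0.3994)²/4 = 0.1253 m²; mean velocity V = ṁ/(ρA) = 23.36/(985.7 · 0.1253) = 0.1891 m/s.
Reynolds number Re = ρVD/μ = 985.7 · 0.1891 · 0.3994 / 0.000893 = 8.339e+04.
Re > 4000 → turbulent. Relative roughness ε/D = 2.2e-06/0.3994 = 5.51e-06. Swamee-Jain: f = 0.25/(log₁₀[5.51e-06/3.7 + 5.74/8.339e+04^0.9])² = 0.25/(log₁₀[1.49e-06 + 0.000214])² = 0.25/(-3.667)² = 0.01859.
Total minor-loss coefficient ΣK = 4·0.29 + 4·1.9 = 8.76.
ΔP = [f·L/D + ΣK]·(ρV²/2) = [0.01859·288.6/0.3994 + 8.76]·(985.7·0.1891²/2) = [13.43 + 8.76]·17.63 = 391.3 Pa.
Q = ṁ/ρ = 23.36/985.7 = 0.0237 m³/s.
Pumping power P = QΔP = 0.0237·391.3 = 9.2730 W = 9.273 W.

P ≈ 9.273 W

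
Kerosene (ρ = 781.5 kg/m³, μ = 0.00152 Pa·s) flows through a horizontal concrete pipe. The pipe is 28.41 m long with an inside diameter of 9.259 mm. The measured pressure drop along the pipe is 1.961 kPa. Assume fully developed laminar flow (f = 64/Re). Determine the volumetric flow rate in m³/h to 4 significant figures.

For laminar flow, f = 64/Re with Re = ρVD/μ, so Darcy-Weisbach reduces to ΔP = 32μLV/D². Solving for V: V = ΔP·D²/(32μL) = 1961·(0.009259)²/(32·0.00152·28.41) = 0.1217 m/s.
Check: Re = ρVD/μ = 781.5·0.1217·0.009259/0.00152 = 579.1 < 2300, so the laminar assumption holds.
Q = V·A = 0.1217·(π/4·0.009259²) = 8.191e-06 m³/s = 0.02949 m³/h.

Q ≈ 0.02949 m³/h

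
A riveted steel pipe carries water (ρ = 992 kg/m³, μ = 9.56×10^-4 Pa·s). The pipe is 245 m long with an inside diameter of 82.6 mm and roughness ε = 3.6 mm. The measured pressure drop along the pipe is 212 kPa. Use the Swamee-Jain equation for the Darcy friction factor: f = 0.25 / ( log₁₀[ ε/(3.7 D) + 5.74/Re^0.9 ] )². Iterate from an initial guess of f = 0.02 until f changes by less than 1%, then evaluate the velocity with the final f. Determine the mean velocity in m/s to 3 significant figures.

Rearranging Darcy-Weisbach: V = √(2·ΔP·D/(f·L·ρ)). With ε/D = 0.0036/0.0826 = 0.0436, iterate starting from f = 0.02:
  f = 0.02 → V = √(2·2.12e+05·0.0826/(0.02·245·992)) = 2.684 m/s; Re = ρVD/μ = 2.301e+05; f → 0.06741
  f = 0.06741 → V = 1.462 m/s; Re = 1.253e+05; f → 0.06757
Converged (Δf/f < 1%). With the final f = 0.06757: V = √(2·2.12e+05·0.0826/(0.06757·245·992)) = 1.46 m/s.

V ≈ 1.46 m/s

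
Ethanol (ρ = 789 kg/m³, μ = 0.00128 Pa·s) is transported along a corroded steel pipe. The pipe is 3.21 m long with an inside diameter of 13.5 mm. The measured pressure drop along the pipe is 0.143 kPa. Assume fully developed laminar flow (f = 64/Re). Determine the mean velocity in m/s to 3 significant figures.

V ≈ 0.198 m/s

For laminar flow, f = 64/Re with Re = ρVD/μ, so Darcy-Weisbach reduces to ΔP = 32μLV/D². Solving for V: V = ΔP·D²/(32μL) = 143·(0.0135)²/(32·0.00128·3.21) = 0.1982 m/s.
Check: Re = ρVD/μ = 789·0.1982·0.0135/0.00128 = 1649 < 2300, so the laminar assumption holds.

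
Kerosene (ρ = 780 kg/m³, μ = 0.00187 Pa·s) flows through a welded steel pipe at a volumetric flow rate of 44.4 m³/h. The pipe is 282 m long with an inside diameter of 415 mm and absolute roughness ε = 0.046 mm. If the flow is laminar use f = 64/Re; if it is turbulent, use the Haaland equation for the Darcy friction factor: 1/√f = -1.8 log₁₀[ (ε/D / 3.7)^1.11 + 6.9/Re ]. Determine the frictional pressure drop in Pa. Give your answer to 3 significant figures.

ΔP ≈ 60.6 Pa

Q = 44.4 m³/h = 44.4/3600 = 0.01233 m³/s.
Cross-sectional area A = πD²/4 = π(0.415)²/4 = 0.1353 m²; mean velocity V = Q/A = 0.01233/0.1353 = 0.09118 m/s.
Reynolds number Re = ρVD/μ = 780 · 0.09118 · 0.415 / 0.00187 = 1.578e+04.
Re > 4000 → turbulent. Relative roughness ε/D = 4.6e-05/0.415 = 0.000111. Haaland: 1/√f = -1.8 log₁₀[(0.000111/3.7)^1.11 + 6.9/1.578e+04] = -1.8 log₁₀[9.53e-06 + 0.000437] = 6.03, so f = 0.0275.
Darcy-Weisbach: ΔP = f(L/D)(ρV²/2) = 0.0275·(282/0.415)·(780·0.09118²/2) = 0.0275·679.5·3.242 = 60.59 Pa.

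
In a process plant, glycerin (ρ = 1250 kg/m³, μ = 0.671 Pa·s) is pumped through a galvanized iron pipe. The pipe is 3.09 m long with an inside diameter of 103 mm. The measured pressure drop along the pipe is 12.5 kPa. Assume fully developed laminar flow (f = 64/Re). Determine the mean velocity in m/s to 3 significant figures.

V ≈ 2.00 m/s

For laminar flow, f = 64/Re with Re = ρVD/μ, so Darcy-Weisbach reduces to ΔP = 32μLV/D². Solving for V: V = ΔP·D²/(32μL) = 1.25e+04·(0.103)²/(32·0.671·3.09) = 1.999 m/s.
Check: Re = ρVD/μ = 1250·1.999·0.103/0.671 = 383.5 < 2300, so the laminar assumption holds.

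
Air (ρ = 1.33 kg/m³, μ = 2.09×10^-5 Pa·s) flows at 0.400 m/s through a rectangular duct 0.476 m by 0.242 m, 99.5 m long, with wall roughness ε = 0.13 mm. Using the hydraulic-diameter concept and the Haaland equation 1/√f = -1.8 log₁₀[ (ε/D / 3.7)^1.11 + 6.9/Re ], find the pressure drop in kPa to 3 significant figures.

ΔP ≈ 0.00109 kPa

Hydraulic diameter D_h = 4A/P = 4·(0.476·0.242)/(2·(0.476+0.242)) = 0.4608/1.436 = 0.3209 m.
Re = ρVD_h/μ = 1.33·0.4·0.3209/2.09e-05 = 8168.
ε/D_h = 0.00013/0.3209 = 0.000405; Haaland gives 1/√f = -1.8 log₁₀[4.02e-05+0.000845] = 5.496, so f = 0.03311.
ΔP = f(L/D_h)(ρV²/2) = 0.03311·99.5/0.3209·0.1064 = 1.092 Pa.
ΔP = 0.00109 kPa.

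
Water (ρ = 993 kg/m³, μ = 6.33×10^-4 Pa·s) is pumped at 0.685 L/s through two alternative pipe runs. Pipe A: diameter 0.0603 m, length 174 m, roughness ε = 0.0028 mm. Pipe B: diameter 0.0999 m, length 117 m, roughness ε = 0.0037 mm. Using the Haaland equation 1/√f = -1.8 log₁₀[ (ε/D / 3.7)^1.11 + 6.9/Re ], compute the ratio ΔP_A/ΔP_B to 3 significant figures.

Pipe A: V = Q/A = 0.000685/0.002856 = 0.2399 m/s; Re = 2.269e+04; ε/D = 4.64e-05; Haaland → f = 0.02503; ΔP_A = f(L/D)(ρV²/2) = 2063 Pa.
Pipe B: V = Q/A = 0.000685/0.007838 = 0.08739 m/s; Re = 1.37e+04; ε/D = 3.7e-05; Haaland → f = 0.02842; ΔP_B = f(L/D)(ρV²/2) = 126.2 Pa.
ΔP_A/ΔP_B = 2063/126.2 = 16.3.

ΔP_A/ΔP_B ≈ 16.3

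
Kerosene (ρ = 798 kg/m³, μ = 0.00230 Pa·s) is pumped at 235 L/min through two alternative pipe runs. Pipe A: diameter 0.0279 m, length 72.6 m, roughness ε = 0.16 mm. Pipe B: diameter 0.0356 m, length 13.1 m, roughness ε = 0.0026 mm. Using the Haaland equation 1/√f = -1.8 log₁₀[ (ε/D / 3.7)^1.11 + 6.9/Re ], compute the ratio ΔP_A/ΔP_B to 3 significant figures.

Pipe A: V = Q/A = 0.003917/0.0006114 = 6.406 m/s; Re = 6.202e+04; ε/D = 0.00573; Haaland → f = 0.03297; ΔP_A = f(L/D)(ρV²/2) = 1.405e+06 Pa.
Pipe B: V = Q/A = 0.003917/0.0009954 = 3.935 m/s; Re = 4.86e+04; ε/D = 7.3e-05; Haaland → f = 0.02104; ΔP_B = f(L/D)(ρV²/2) = 4.783e+04 Pa.
ΔP_A/ΔP_B = 1.405e+06/4.783e+04 = 29.4.

ΔP_A/ΔP_B ≈ 29.4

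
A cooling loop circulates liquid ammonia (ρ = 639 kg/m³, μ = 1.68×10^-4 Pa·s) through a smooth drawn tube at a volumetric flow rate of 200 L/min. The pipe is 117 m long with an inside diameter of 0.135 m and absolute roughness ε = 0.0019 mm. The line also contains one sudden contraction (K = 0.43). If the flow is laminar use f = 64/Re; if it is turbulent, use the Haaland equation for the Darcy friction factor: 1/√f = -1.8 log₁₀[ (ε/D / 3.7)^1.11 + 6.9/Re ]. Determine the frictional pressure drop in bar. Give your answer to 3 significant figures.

Q = 200 L/min = 200/60000 = 0.003333 m³/s.
Cross-sectional area A = πD²/4 = π(0.135)²/4 = 0.01431 m²; mean velocity V = Q/A = 0.003333/0.01431 = 0.2329 m/s.
Reynolds number Re = ρVD/μ = 639 · 0.2329 · 0.135 / 0.000168 = 1.196e+05.
Re > 4000 → turbulent. Relative roughness ε/D = 1.9e-06/0.135 = 1.41e-05. Haaland: 1/√f = -1.8 log₁₀[(1.41e-05/3.7)^1.11 + 6.9/1.196e+05] = -1.8 log₁₀[9.64e-07 + 5.77e-05] = 7.617, so f = 0.01724.
Total minor-loss coefficient ΣK = 1·0.43 = 0.43.
ΔP = [f·L/D + ΣK]·(ρV²/2) = [0.01724·117/0.135 + 0.43]·(639·0.2329²/2) = [14.94 + 0.43]·17.33 = 266.3 Pa.
ΔP = 266.3 Pa = 0.00266 bar.

ΔP ≈ 0.00266 bar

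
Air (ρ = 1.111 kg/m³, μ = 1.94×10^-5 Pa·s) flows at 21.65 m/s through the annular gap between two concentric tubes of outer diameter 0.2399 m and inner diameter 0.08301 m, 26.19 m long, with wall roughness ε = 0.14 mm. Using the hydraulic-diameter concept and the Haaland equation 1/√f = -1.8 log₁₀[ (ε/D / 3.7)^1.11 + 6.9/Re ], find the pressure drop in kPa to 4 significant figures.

ΔP ≈ 0.8913 kPa

Hydraulic diameter D_h = 4A/P = D_o - D_i = 0.2399 - 0.08301 = 0.1569 m.
Re = ρVD_h/μ = 1.111·21.65·0.1569/1.94e-05 = 1.945e+05.
ε/D_h = 0.00014/0.1569 = 0.000892; Haaland gives 1/√f = -1.8 log₁₀[9.65e-05+3.55e-05] = 6.983, so f = 0.02051.
ΔP = f(L/D_h)(ρV²/2) = 0.02051·26.19/0.1569·260.4 = 891.3 Pa.
ΔP = 0.8913 kPa.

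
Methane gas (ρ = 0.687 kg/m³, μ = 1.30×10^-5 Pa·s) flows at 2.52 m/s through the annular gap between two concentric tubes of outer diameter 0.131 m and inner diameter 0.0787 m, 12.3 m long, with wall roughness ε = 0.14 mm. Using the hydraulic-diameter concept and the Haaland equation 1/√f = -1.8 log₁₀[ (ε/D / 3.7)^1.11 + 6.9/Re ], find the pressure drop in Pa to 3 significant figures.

Hydraulic diameter D_h = 4A/P = D_o - D_i = 0.131 - 0.0787 = 0.0523 m.
Re = ρVD_h/μ = 0.687·2.52·0.0523/1.3e-05 = 6965.
ε/D_h = 0.00014/0.0523 = 0.00268; Haaland gives 1/√f = -1.8 log₁₀[0.000327+0.000991] = 5.185, so f = 0.0372.
ΔP = f(L/D_h)(ρV²/2) = 0.0372·12.3/0.0523·2.181 = 19.09 Pa.

ΔP ≈ 19.1 Pa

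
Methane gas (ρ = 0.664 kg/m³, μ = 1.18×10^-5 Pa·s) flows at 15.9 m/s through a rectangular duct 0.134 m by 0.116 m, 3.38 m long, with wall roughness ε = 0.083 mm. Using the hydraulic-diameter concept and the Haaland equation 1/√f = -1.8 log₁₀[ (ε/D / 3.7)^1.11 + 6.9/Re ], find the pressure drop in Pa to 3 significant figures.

ΔP ≈ 46.8 Pa

Hydraulic diameter D_h = 4A/P = 4·(0.134·0.116)/(2·(0.134+0.116)) = 0.06218/0.5 = 0.1244 m.
Re = ρVD_h/μ = 0.664·15.9·0.1244/1.18e-05 = 1.113e+05.
ε/D_h = 8.3e-05/0.1244 = 0.000667; Haaland gives 1/√f = -1.8 log₁₀[6.99e-05+6.2e-05] = 6.984, so f = 0.0205.
ΔP = f(L/D_h)(ρV²/2) = 0.0205·3.38/0.1244·83.93 = 46.78 Pa.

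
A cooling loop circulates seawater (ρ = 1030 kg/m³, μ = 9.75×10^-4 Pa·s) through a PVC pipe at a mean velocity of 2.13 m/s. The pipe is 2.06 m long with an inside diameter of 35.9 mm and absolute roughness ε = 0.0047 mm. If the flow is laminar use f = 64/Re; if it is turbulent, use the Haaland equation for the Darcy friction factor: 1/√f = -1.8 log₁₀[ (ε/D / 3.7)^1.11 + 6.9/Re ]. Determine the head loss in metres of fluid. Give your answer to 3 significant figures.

h_f ≈ 0.254 m

Reynolds number Re = ρVD/μ = 1030 · 2.13 · 0.0359 / 0.000975 = 8.078e+04.
Re > 4000 → turbulent. Relative roughness ε/D = 4.7e-06/0.0359 = 0.000131. Haaland: 1/√f = -1.8 log₁₀[(0.000131/3.7)^1.11 + 6.9/8.078e+04] = -1.8 log₁₀[1.15e-05 + 8.54e-05] = 7.225, so f = 0.01916.
Darcy-Weisbach: ΔP = f(L/D)(ρV²/2) = 0.01916·(2.06/0.0359)·(1030·2.13²/2) = 0.01916·57.38·2337 = 2569 Pa.
Head loss h_f = ΔP/(ρg) = 2569/(1030·9.81) = 0.254 m.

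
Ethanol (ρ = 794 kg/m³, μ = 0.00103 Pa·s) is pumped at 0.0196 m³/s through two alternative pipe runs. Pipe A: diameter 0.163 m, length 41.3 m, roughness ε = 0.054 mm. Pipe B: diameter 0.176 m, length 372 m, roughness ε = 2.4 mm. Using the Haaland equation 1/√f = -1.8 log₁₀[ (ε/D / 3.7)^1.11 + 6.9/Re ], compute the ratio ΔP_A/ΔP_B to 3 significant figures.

ΔP_A/ΔP_B ≈ 0.0720

Pipe A: V = Q/A = 0.0196/0.02087 = 0.9393 m/s; Re = 1.18e+05; ε/D = 0.000331; Haaland → f = 0.01888; ΔP_A = f(L/D)(ρV²/2) = 1676 Pa.
Pipe B: V = Q/A = 0.0196/0.02433 = 0.8056 m/s; Re = 1.093e+05; ε/D = 0.0136; Haaland → f = 0.04273; ΔP_B = f(L/D)(ρV²/2) = 2.327e+04 Pa.
ΔP_A/ΔP_B = 1676/2.327e+04 = 0.0720.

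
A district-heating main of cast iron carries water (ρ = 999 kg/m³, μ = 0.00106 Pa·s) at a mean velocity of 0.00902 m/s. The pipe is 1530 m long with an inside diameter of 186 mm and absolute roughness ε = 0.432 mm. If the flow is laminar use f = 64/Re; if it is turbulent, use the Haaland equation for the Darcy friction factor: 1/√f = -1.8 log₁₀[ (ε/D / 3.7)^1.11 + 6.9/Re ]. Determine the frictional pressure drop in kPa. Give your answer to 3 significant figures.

ΔP ≈ 0.0135 kPa

Reynolds number Re = ρVD/μ = 999 · 0.00902 · 0.186 / 0.00106 = 1581.
Re < 2300 → laminar flow, so f = 64/Re = 64/1581 = 0.04048 (the turbulent correlation is not needed).
Darcy-Weisbach: ΔP = f(L/D)(ρV²/2) = 0.04048·(1530/0.186)·(999·0.00902²/2) = 0.04048·8226·0.04064 = 13.53 Pa.
ΔP = 13.53 Pa = 0.0135 kPa.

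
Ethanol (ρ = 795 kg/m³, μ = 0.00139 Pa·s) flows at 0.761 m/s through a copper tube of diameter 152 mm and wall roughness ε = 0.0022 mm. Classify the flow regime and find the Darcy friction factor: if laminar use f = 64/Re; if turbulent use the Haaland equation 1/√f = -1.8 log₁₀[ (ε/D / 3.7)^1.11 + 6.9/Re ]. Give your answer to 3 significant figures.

f ≈ 0.0195

Re = ρVD/μ = 795·0.761·0.152/0.00139 = 6.616e+04.
Re > 4000 → turbulent. ε/D = 2.2e-06/0.152 = 1.45e-05; Haaland: 1/√f = -1.8 log₁₀[9.94e-07 + 0.000104] = 7.16, so f = 0.01951.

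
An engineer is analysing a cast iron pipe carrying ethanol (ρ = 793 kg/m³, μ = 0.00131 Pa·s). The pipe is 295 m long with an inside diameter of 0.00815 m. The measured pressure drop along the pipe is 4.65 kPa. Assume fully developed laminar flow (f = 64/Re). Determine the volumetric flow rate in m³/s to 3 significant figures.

Q ≈ 1.30×10^-6 m³/s

For laminar flow, f = 64/Re with Re = ρVD/μ, so Darcy-Weisbach reduces to ΔP = 32μLV/D². Solving for V: V = ΔP·D²/(32μL) = 4650·(0.00815)²/(32·0.00131·295) = 0.02498 m/s.
Check: Re = ρVD/μ = 793·0.02498·0.00815/0.00131 = 123.2 < 2300, so the laminar assumption holds.
Q = V·A = 0.02498·(π/4·0.00815²) = 1.303e-06 m³/s = 1.30×10^-6 m³/s.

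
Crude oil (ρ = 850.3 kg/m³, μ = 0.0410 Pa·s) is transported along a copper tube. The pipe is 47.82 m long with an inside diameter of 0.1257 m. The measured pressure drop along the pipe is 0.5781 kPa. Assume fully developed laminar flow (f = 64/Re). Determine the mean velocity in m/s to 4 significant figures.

For laminar flow, f = 64/Re with Re = ρVD/μ, so Darcy-Weisbach reduces to ΔP = 32μLV/D². Solving for V: V = ΔP·D²/(32μL) = 578.1·(0.1257)²/(32·0.041·47.82) = 0.1456 m/s.
Check: Re = ρVD/μ = 850.3·0.1456·0.1257/0.041 = 379.5 < 2300, so the laminar assumption holds.

V ≈ 0.1456 m/s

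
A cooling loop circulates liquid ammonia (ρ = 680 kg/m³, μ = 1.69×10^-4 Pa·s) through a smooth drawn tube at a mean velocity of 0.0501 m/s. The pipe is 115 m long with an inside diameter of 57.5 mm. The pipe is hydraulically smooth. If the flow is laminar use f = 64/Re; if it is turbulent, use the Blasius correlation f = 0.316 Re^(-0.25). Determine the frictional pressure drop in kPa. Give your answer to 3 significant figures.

Reynolds number Re = ρVD/μ = 680 · 0.0501 · 0.0575 / 0.000169 = 1.159e+04.
Re > 4000 → turbulent. Smooth-pipe (Blasius): f = 0.316 Re^(-0.25) = 0.316/(1.159e+04)^0.25 = 0.03045.
Darcy-Weisbach: ΔP = f(L/D)(ρV²/2) = 0.03045·(115/0.0575)·(680·0.0501²/2) = 0.03045·2000·0.8534 = 51.98 Pa.
ΔP = 51.98 Pa = 0.0520 kPa.

ΔP ≈ 0.0520 kPa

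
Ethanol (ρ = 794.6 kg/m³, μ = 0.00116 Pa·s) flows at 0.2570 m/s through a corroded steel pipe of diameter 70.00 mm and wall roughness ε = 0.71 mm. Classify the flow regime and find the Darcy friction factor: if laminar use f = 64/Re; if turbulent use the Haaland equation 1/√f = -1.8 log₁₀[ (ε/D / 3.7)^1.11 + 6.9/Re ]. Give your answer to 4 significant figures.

Re = ρVD/μ = 794.6·0.257·0.07/0.00116 = 1.232e+04.
Re > 4000 → turbulent. ε/D = 0.00071/0.07 = 0.0101; Haaland: 1/√f = -1.8 log₁₀[0.00143 + 0.00056] = 4.861, so f = 0.04232.

f ≈ 0.04232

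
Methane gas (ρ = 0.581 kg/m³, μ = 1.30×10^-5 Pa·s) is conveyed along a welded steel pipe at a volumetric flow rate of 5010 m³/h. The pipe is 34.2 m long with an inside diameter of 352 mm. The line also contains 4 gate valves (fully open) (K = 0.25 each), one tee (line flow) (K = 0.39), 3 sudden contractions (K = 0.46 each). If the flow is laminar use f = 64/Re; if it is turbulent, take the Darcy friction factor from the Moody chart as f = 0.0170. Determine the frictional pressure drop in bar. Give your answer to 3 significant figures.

ΔP ≈ 0.00263 bar

Q = 5010 m³/h = 5010/3600 = 1.392 m³/s.
Cross-sectional area A = πD²/4 = π(0.352)²/4 = 0.09731 m²; mean velocity V = Q/A = 1.392/0.09731 = 14.3 m/s.
Reynolds number Re = ρVD/μ = 0.581 · 14.3 · 0.352 / 1.3e-05 = 2.25e+05.
Re > 4000 → turbulent; use the Moody-chart value f = 0.0170.
Total minor-loss coefficient ΣK = 4·0.25 + 1·0.39 + 3·0.46 = 2.77.
ΔP = [f·L/D + ΣK]·(ρV²/2) = [0.017·34.2/0.352 + 2.77]·(0.581·14.3²/2) = [1.652 + 2.77]·59.41 = 262.7 Pa.
ΔP = 262.7 Pa = 0.00263 bar.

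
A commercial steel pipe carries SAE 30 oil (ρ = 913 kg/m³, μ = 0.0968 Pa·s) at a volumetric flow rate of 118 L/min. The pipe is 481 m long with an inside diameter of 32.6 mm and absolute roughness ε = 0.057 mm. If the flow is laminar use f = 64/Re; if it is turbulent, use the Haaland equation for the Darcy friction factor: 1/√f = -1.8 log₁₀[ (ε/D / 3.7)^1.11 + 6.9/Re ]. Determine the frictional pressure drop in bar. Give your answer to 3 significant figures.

ΔP ≈ 33.0 bar

Q = 118 L/min = 118/60000 = 0.001967 m³/s.
Cross-sectional area A = πD²/4 = π(0.0326)²/4 = 0.0008347 m²; mean velocity V = Q/A = 0.001967/0.0008347 = 2.356 m/s.
Reynolds number Re = ρVD/μ = 913 · 2.356 · 0.0326 / 0.0968 = 724.5.
Re < 2300 → laminar flow, so f = 64/Re = 64/724.5 = 0.08834 (the turbulent correlation is not needed).
Darcy-Weisbach: ΔP = f(L/D)(ρV²/2) = 0.08834·(481/0.0326)·(913·2.356²/2) = 0.08834·1.475e+04·2534 = 3.303e+06 Pa.
ΔP = 3.303e+06 Pa = 33.0 bar.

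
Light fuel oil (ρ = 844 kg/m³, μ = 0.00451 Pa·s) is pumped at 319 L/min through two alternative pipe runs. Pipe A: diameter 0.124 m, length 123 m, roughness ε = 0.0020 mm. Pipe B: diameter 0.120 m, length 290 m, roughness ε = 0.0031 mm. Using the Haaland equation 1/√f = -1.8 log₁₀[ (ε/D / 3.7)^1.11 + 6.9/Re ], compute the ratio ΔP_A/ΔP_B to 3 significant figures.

Pipe A: V = Q/A = 0.005317/0.01208 = 0.4403 m/s; Re = 1.022e+04; ε/D = 1.61e-05; Haaland → f = 0.03072; ΔP_A = f(L/D)(ρV²/2) = 2492 Pa.
Pipe B: V = Q/A = 0.005317/0.01131 = 0.4701 m/s; Re = 1.056e+04; ε/D = 2.58e-05; Haaland → f = 0.03046; ΔP_B = f(L/D)(ρV²/2) = 6864 Pa.
ΔP_A/ΔP_B = 2492/6864 = 0.363.

ΔP_A/ΔP_B ≈ 0.363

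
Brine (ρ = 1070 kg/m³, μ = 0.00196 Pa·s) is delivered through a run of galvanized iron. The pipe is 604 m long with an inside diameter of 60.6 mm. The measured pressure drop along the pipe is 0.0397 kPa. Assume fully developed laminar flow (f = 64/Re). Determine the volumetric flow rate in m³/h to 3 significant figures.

Q ≈ 0.0400 m³/h

For laminar flow, f = 64/Re with Re = ρVD/μ, so Darcy-Weisbach reduces to ΔP = 32μLV/D². Solving for V: V = ΔP·D²/(32μL) = 39.7·(0.0606)²/(32·0.00196·604) = 0.003849 m/s.
Check: Re = ρVD/μ = 1070·0.003849·0.0606/0.00196 = 127.3 < 2300, so the laminar assumption holds.
Q = V·A = 0.003849·(π/4·0.0606²) = 1.11e-05 m³/s = 0.0400 m³/h.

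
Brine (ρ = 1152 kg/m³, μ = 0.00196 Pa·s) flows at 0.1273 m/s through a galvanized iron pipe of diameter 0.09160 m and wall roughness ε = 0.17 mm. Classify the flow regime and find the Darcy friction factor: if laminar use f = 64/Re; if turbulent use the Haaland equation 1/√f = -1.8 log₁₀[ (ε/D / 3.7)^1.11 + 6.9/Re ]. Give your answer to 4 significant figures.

f ≈ 0.03639

Re = ρVD/μ = 1152·0.1273·0.0916/0.00196 = 6854.
Re > 4000 → turbulent. ε/D = 0.00017/0.0916 = 0.00186; Haaland: 1/√f = -1.8 log₁₀[0.000217 + 0.00101] = 5.242, so f = 0.03639.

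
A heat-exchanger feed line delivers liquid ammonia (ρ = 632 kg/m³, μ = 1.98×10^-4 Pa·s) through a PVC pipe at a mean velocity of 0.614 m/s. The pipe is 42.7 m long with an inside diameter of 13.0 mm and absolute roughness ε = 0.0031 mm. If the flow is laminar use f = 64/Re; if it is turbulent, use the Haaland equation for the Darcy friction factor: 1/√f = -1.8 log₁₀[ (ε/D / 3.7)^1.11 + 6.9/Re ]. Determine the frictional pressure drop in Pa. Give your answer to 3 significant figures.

ΔP ≈ 9680 Pa

Reynolds number Re = ρVD/μ = 632 · 0.614 · 0.013 / 0.000198 = 2.548e+04.
Re > 4000 → turbulent. Relative roughness ε/D = 3.1e-06/0.013 = 0.000238. Haaland: 1/√f = -1.8 log₁₀[(0.000238/3.7)^1.11 + 6.9/2.548e+04] = -1.8 log₁₀[2.23e-05 + 0.000271] = 6.359, so f = 0.02473.
Darcy-Weisbach: ΔP = f(L/D)(ρV²/2) = 0.02473·(42.7/0.013)·(632·0.614²/2) = 0.02473·3285·119.1 = 9676 Pa.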